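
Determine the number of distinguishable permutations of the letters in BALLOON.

1260

BALLOON has 7 letters with L appearing twice and O appearing twice.
The number of distinct arrangements is 7!/(2!·2!) = 5040/4 = 1260.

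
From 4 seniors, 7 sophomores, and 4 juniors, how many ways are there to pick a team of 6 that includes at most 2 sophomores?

Split by how many sophomores are chosen (0 through 2).
Sum: C(7,0)·C(8,6) + C(7,1)·C(8,5) + C(7,2)·C(8,4) = 28 + 392 + 1470 = 1890.

1890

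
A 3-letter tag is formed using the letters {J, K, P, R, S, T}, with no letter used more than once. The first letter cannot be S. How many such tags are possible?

100

The first letter has 6−1 = 5 choices (anything except S).
The remaining 2 letters are filled from the other 5 symbols without repetition: 5 × 4 = 20.
Total: 5 × 20 = 100.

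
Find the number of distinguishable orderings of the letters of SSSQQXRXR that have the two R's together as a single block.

Treat the 2 copies of R as a single block. The multiset to arrange is then {RR, Q, Q, S, S, S, X, X}, 8 items in all.
That gives (8)!/(3!·2!·2!) = 1680 arrangements.

1680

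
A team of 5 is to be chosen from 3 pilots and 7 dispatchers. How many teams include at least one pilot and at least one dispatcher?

With no constraint there are C(10,5) = 252 possible selections.
Selections missing a whole group: no pilots → C(7,5) = 21; no dispatchers → C(3,5) = 0.
Both groups omitted at once is impossible, so 252 − 21 = 231.

231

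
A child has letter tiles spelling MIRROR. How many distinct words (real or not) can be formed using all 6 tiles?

Letter multiplicities in MIRROR: I×1, M×1, O×1, R×3.
Dividing 6! = 720 by 3! = 6 for the repeated letters gives 120.

120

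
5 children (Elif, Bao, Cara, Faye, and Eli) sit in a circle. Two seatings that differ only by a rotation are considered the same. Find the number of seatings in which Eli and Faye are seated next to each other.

Glue Eli and Faye into a block (2 internal orders). Seating 4 units around a circle gives (3)! arrangements.
So 2 × (3)! = 2 × 6 = 12.

12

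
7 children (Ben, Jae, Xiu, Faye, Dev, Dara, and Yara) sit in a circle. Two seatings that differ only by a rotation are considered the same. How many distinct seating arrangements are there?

720

Fix one person's seat to break rotational symmetry; the remaining 6 people can be arranged in (6)! = 720 ways.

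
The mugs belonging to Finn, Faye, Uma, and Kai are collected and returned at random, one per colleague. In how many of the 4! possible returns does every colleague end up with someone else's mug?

Count assignments avoiding every fixed point. For any j of the 4 colleagues fixed to their own mug, the other 4−j can be arranged in (4−j)! ways.
By inclusion–exclusion this is Σ_{j=0}^{4} (−1)^j C(4,j)·(4−j)!.
Computing: 24 − 24 + 12 − 4 + 1 = 9.

9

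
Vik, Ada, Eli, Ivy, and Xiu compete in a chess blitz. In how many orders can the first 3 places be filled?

There are 5 choices for 1st place, 4 for 2nd, and 3 for 3rd.
That gives 5 × 4 × 3 = 60.

60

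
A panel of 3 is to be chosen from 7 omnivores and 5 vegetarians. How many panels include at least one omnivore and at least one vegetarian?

With no constraint there are C(12,3) = 220 possible selections.
Selections missing a whole group: no omnivores → C(5,3) = 10; no vegetarians → C(7,3) = 35.
Both groups omitted at once is impossible, so 220 − 45 = 175.

175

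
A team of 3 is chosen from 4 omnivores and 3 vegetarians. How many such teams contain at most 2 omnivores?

31

Split by how many omnivores are chosen (0 through 2).
Sum: C(4,0)·C(3,3) + C(4,1)·C(3,2) + C(4,2)·C(3,1) = 1 + 12 + 18 = 31.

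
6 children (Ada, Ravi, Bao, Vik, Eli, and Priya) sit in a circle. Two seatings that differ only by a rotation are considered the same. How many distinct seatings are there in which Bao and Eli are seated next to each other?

Treat {Bao, Eli} as one unit (2 internal orders) and seat the resulting 5 units around the table: (4)! circular arrangements.
So 2 × (4)! = 2 × 24 = 48.

48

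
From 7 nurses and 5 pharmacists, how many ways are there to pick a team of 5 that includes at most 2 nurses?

Split by how many nurses are chosen (0 through 2).
Sum: C(7,0)·C(5,5) + C(7,1)·C(5,4) + C(7,2)·C(5,3) = 1 + 35 + 210 = 246.

246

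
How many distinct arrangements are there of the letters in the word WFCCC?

20

The 5 letters of WFCCC have repeats: C appearing 3 times.
The number of distinct arrangements is 5!/(3!) = 120/6 = 20.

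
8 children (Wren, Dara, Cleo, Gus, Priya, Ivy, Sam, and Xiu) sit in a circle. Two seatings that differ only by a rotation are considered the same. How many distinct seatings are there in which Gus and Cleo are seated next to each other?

1440

Glue Gus and Cleo into a block (2 internal orders). Seating 7 units around a circle gives (6)! arrangements.
So 2 × (6)! = 2 × 720 = 1440.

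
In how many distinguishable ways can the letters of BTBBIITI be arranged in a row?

Letter multiplicities in BTBBIITI: B×3, I×3, T×2.
So there are 8! / (3!·3!·2!) = 560 distinguishable arrangements.

560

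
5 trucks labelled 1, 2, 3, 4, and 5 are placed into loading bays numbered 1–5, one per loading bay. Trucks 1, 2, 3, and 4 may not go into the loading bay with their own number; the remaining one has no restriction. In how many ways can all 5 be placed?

53

Let Aᵢ (for 1 ≤ i ≤ 4) be the placements that put truck i in its forbidden loading bay. Any j of these fix j positions, leaving (5−j)! ways to fill the rest, and there are C(4,j) ways to pick which j.
By inclusion–exclusion, the number of valid placements is Σ_{j=0}^{4} (−1)^j C(4,j)·(5−j)!.
Computing: 120 − 96 + 36 − 8 + 1 = 53.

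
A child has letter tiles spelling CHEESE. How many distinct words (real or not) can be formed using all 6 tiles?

Letter multiplicities in CHEESE: C×1, E×3, H×1, S×1.
The number of distinct arrangements is 6!/(3!) = 720/6 = 120.

120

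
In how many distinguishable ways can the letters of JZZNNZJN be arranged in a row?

Letter multiplicities in JZZNNZJN: J×2, N×3, Z×3.
The number of distinct arrangements is 8!/(3!·3!·2!) = 40320/72 = 560.

560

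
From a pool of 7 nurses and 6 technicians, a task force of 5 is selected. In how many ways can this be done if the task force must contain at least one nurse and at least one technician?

With no constraint there are C(13,5) = 1287 possible selections.
Selections missing a whole group: no nurses → C(6,5) = 6; no technicians → C(7,5) = 21.
Both groups omitted at once is impossible, so 1287 − 27 = 1260.

1260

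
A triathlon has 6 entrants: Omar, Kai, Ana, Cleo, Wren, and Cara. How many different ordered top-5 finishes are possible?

720

There are 6 choices for 1st place, 5 for 2nd, and so on down to 2 for position 5.
That gives 6 × 5 × 4 × 3 × 2 = 720.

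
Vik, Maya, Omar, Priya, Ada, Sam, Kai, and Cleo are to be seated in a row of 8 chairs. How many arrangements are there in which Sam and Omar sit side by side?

Place the 6 others and the Sam-Omar pair as 7 objects in a line; the pair has 2 internal arrangements.
That gives 2 × 7! = 2 × 5040 = 10080.

10080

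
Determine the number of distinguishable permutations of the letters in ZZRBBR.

ZZRBBR has 6 letters with B appearing twice, R appearing twice, and Z appearing twice.
Dividing 6! = 720 by 2!·2!·2! = 8 for the repeated letters gives 90.

90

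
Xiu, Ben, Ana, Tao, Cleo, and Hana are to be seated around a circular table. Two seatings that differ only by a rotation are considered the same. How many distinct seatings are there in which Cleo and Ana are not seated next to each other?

All circular seatings of 6 people number (5)! = 120.
Those with Cleo next to Ana: fuse the pair into one unit and seat 5 units around a circle — 2·(4)! = 48.
Subtracting, 120 − 48 = 72.

72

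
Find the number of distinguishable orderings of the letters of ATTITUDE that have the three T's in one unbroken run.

720

Treat the 3 copies of T as a single block. The multiset to arrange is then {TTT, A, D, E, I, U}, 6 items in all.
All 6 items are distinct, so there are (6)! = 720 arrangements.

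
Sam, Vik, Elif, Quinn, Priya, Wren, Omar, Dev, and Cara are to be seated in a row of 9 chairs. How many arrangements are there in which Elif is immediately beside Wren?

80640

Treat {Elif, Wren} as a single unit. There are 8 units to order, and the pair itself can be ordered 2 ways.
That gives 2 × 8! = 2 × 40320 = 80640.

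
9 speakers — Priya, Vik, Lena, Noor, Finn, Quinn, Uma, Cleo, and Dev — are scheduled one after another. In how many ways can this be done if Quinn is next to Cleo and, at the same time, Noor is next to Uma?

20160

Treat {Quinn,Cleo} as one block (2 orders) and {Noor,Uma} as another (2 orders).
That leaves 7 units to arrange: 2 × 2 × 7! = 4 × 5040 = 20160.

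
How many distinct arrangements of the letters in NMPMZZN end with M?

Fix M in the last position and arrange the remaining 6 letters.
Those 6 letters have N appearing twice and Z appearing twice, giving (6)!/(2!·2!) = 180.

180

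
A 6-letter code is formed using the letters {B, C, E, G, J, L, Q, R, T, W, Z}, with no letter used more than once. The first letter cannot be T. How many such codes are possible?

The first letter has 11−1 = 10 choices (anything except T).
The remaining 5 letters are filled from the other 10 symbols without repetition: 10 × 9 × 8 × 7 × 6 = 30240.
Total: 10 × 30240 = 302400.

302400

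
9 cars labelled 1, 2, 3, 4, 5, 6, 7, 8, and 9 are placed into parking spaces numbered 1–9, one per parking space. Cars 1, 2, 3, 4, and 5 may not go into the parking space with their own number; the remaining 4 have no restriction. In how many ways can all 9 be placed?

205056

Let Aᵢ (for 1 ≤ i ≤ 5) be the placements that put car i in its forbidden parking space. Any j of these fix j positions, leaving (9−j)! ways to fill the rest, and there are C(5,j) ways to pick which j.
By inclusion–exclusion, the number of valid placements is Σ_{j=0}^{5} (−1)^j C(5,j)·(9−j)!.
Computing: 362880 − 201600 + 50400 − 7200 + 600 − 24 = 205056.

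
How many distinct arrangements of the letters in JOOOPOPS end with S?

With the last slot taken by S, it remains to arrange the other 7 letters (JOOOPOP).
Those 7 letters have O appearing 4 times and P appearing twice, giving (7)!/(4!·2!) = 105.

105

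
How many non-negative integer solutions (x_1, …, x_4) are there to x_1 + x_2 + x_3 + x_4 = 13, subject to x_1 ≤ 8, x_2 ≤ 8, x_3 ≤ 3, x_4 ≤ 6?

198

Without the upper bounds there are C(16,3) = 560 ways to split 13 among 4 variables.
Subtract solutions that violate a single cap (substitute x_i' = x_i − (cap_i+1)): x_1 ≥ 9 gives C(7,3) = 35; x_2 ≥ 9 gives C(7,3) = 35; x_3 ≥ 4 gives C(12,3) = 220; x_4 ≥ 7 gives C(9,3) = 84. Together 374.
Add back pairs where two caps are both exceeded: 0 + 1 + 0 + 1 + 0 + 10 = 12.
By inclusion–exclusion the count is 560 − 374 + 12 = 198.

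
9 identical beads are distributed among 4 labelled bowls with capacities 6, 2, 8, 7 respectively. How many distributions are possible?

Without the upper bounds there are C(12,3) = 220 ways to split 9 among 4 bowls.
Subtract solutions that violate a single cap (substitute x_i' = x_i − (cap_i+1)): x_1 ≥ 7 gives C(5,3) = 10; x_2 ≥ 3 gives C(9,3) = 84; x_3 ≥ 9 gives C(3,3) = 1; x_4 ≥ 8 gives C(4,3) = 4. Together 99.
No two caps can be exceeded simultaneously, so the pair terms are all 0.
By inclusion–exclusion the count is 220 − 99 + 0 = 121.

121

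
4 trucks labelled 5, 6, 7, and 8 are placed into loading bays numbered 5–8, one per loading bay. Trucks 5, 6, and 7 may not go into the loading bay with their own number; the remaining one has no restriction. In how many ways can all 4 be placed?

11

Let Aᵢ (for i ∈ {5, 6, 7}) be the placements that put truck i in its forbidden loading bay. Any j of these fix j positions, leaving (4−j)! ways to fill the rest, and there are C(3,j) ways to pick which j.
By inclusion–exclusion, the number of valid placements is Σ_{j=0}^{3} (−1)^j C(3,j)·(4−j)!.
Computing: 24 − 18 + 6 − 1 = 11.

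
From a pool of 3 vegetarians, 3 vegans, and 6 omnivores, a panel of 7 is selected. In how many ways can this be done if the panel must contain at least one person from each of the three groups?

720

Unrestricted: C(12,7) = 792 ways to pick any 7 of the 12.
Subtract selections that omit an entire group: no vegetarians → C(9,7) = 36; no vegans → C(9,7) = 36; no omnivores → C(6,7) = 0.
Add back selections omitting two groups (i.e. drawn from a single group): C(3,7) + C(3,7) + C(6,7) = 0.
By inclusion–exclusion: 792 − 72 + 0 = 720.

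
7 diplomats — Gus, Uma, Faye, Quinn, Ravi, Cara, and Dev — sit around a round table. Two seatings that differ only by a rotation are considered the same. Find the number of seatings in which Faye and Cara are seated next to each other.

240

Glue Faye and Cara into a block (2 internal orders). Seating 6 units around a circle gives (5)! arrangements.
So 2 × (5)! = 2 × 120 = 240.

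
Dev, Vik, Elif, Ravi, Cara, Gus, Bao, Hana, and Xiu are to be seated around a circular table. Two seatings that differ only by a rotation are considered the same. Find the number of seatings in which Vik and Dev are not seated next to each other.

30240

Without the restriction there are (8)! = 40320 seatings.
Seatings with Vik beside Dev: treat them as a block with 2 internal orders, giving 2 × (7)! = 10080.
Subtracting, 40320 − 10080 = 30240.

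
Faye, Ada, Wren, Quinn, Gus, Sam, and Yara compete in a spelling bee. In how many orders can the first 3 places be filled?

This is an ordered selection of 3 from 7: P(7,3).
That gives 7 × 6 × 5 = 210.

210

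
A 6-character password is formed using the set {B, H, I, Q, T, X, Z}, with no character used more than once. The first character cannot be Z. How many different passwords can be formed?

The first character has 7−1 = 6 choices (anything except Z).
The remaining 5 characters are filled from the other 6 symbols without repetition: 6 × 5 × 4 × 3 × 2 = 720.
Total: 6 × 720 = 4320.

4320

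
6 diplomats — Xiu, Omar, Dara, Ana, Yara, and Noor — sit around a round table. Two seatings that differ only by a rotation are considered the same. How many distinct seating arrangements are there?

120

Around a circle, 6 distinct people have 6!/6 = (5)! = 120 rotationally distinct seatings.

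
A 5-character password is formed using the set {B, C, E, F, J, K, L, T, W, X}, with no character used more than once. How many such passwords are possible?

Choose and order 5 of the 10 symbols: the first character has 10 options, the next 9, and so on down to 6.
10 × 9 × 8 × 7 × 6 = 30240.

30240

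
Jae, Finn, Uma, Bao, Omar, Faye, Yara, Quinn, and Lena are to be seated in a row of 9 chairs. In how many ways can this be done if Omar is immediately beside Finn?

80640

Place the 7 others and the Omar-Finn pair as 8 objects in a line; the pair has 2 internal arrangements.
So the count is 2·(8)! = 80640.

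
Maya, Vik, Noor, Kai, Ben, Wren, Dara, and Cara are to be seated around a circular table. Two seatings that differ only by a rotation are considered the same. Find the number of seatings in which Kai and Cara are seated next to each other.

Glue Kai and Cara into a block (2 internal orders). Seating 7 units around a circle gives (6)! arrangements.
So 2 × (6)! = 2 × 720 = 1440.

1440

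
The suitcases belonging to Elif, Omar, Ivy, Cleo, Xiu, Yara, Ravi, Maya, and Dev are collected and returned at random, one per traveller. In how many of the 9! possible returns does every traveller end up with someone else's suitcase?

Let Aᵢ be the assignments in which traveller i gets their own suitcase. We want the size of the complement of A₁∪…∪A_9.
By inclusion–exclusion this is Σ_{j=0}^{9} (−1)^j C(9,j)·(9−j)!.
Computing: 362880 − 362880 + 181440 − 60480 + 15120 − 3024 + 504 − 72 + 9 − 1 = 133496.

133496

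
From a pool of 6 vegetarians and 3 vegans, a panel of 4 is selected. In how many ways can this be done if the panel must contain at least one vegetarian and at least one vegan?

111

With no constraint there are C(9,4) = 126 possible selections.
Subtract selections that omit an entire group: no vegetarians → C(3,4) = 0; no vegans → C(6,4) = 15.
Both groups omitted at once is impossible, so 126 − 15 = 111.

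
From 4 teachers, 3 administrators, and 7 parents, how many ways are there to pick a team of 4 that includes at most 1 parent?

Split by how many parents are chosen (0 through 1).
Sum: C(7,0)·C(7,4) + C(7,1)·C(7,3) = 35 + 245 = 280.

280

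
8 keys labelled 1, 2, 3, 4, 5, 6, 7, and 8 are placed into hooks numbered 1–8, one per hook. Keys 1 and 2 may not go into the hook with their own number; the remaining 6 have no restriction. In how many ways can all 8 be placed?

30960

Let Aᵢ (for i ∈ {1, 2}) be the placements that put key i in its forbidden hook. Any j of these fix j positions, leaving (8−j)! ways to fill the rest, and there are C(2,j) ways to pick which j.
By inclusion–exclusion, the number of valid placements is Σ_{j=0}^{2} (−1)^j C(2,j)·(8−j)!.
Computing: 40320 − 10080 + 720 = 30960.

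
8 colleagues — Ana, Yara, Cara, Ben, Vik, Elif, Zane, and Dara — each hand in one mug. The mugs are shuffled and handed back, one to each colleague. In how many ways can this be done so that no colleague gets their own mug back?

This is the derangement count D_8: permutations of 8 items with no fixed point.
By inclusion–exclusion this is Σ_{j=0}^{8} (−1)^j C(8,j)·(8−j)!.
Computing: 40320 − 40320 + 20160 − 6720 + 1680 − 336 + 56 − 8 + 1 = 14833.

14833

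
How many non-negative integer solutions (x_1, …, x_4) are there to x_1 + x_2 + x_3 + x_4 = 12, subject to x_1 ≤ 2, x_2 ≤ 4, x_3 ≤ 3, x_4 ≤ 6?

19

By stars and bars, unrestricted non-negative solutions to x_1+…+x_4 = 12 number C(12+3,3) = 455.
Subtract solutions that violate a single cap (substitute x_i' = x_i − (cap_i+1)): x_1 ≥ 3 gives C(12,3) = 220; x_2 ≥ 5 gives C(10,3) = 120; x_3 ≥ 4 gives C(11,3) = 165; x_4 ≥ 7 gives C(8,3) = 56. Together 561.
Add back pairs where two caps are both exceeded: 35 + 56 + 10 + 20 + 1 + 4 = 126.
Subtract triples: 1 + 0 + 0 + 0 = 1.
By inclusion–exclusion the count is 455 − 561 + 126 − 1 = 19.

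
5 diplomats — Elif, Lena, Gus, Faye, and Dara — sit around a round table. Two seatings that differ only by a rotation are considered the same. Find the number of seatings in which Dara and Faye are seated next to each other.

Glue Dara and Faye into a block (2 internal orders). Seating 4 units around a circle gives (3)! arrangements.
So 2 × (3)! = 2 × 6 = 12.

12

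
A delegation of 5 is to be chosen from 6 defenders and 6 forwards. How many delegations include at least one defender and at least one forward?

780

Unrestricted: C(12,5) = 792 ways to pick any 5 of the 12.
Subtract selections that omit an entire group: no defenders → C(6,5) = 6; no forwards → C(6,5) = 6.
Both groups omitted at once is impossible, so 792 − 12 = 780.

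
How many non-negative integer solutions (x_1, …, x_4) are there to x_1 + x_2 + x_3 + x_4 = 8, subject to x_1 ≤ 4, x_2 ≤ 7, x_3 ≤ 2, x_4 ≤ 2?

44

By stars and bars, unrestricted non-negative solutions to x_1+…+x_4 = 8 number C(8+3,3) = 165.
Subtract solutions that violate a single cap (substitute x_i' = x_i − (cap_i+1)): x_1 ≥ 5 gives C(6,3) = 20; x_2 ≥ 8 gives C(3,3) = 1; x_3 ≥ 3 gives C(8,3) = 56; x_4 ≥ 3 gives C(8,3) = 56. Together 133.
Add back pairs where two caps are both exceeded: 0 + 1 + 1 + 0 + 0 + 10 = 12.
By inclusion–exclusion the count is 165 − 133 + 12 = 44.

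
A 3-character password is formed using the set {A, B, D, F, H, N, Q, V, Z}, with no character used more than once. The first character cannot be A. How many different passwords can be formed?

448

The first character has 9−1 = 8 choices (anything except A).
The remaining 2 characters are filled from the other 8 symbols without repetition: 8 × 7 = 56.
Total: 8 × 56 = 448.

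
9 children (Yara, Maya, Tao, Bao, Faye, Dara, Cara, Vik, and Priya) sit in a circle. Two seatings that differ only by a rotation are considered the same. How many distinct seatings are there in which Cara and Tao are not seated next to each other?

30240

All circular seatings of 9 people number (8)! = 40320.
Those with Cara next to Tao: fuse the pair into one unit and seat 8 units around a circle — 2·(7)! = 10080.
Subtracting, 40320 − 10080 = 30240.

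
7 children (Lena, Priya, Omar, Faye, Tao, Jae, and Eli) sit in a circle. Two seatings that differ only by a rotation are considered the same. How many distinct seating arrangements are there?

Seat Lena anywhere (absorbing the rotational symmetry), then permute the other 6: (6)! = 720.

720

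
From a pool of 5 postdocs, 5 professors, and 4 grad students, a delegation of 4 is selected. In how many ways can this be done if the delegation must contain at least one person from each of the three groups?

Total 4-person selections from all 14: C(14,4) = 1001.
Selections missing a whole group: no postdocs → C(9,4) = 126; no professors → C(9,4) = 126; no grad students → C(10,4) = 210.
Add back selections omitting two groups (i.e. drawn from a single group): C(5,4) + C(5,4) + C(4,4) = 11.
By inclusion–exclusion: 1001 − 462 + 11 = 550.

550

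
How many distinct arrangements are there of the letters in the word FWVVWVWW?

280

Letter multiplicities in FWVVWVWW: F×1, V×3, W×4.
The number of distinct arrangements is 8!/(4!·3!) = 40320/144 = 280.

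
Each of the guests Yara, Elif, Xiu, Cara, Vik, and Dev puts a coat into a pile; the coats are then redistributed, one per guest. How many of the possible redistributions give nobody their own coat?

265

Let Aᵢ be the assignments in which guest i gets their own coat. We want the size of the complement of A₁∪…∪A_6.
By inclusion–exclusion this is Σ_{j=0}^{6} (−1)^j C(6,j)·(6−j)!.
Computing: 720 − 720 + 360 − 120 + 30 − 6 + 1 = 265.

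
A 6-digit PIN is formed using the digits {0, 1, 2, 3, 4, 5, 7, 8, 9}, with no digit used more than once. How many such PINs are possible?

With no repetition, fill the 6 digits in order: 9 choices, then 8, down to 4.
9 × 8 × 7 × 6 × 5 × 4 = 60480.

60480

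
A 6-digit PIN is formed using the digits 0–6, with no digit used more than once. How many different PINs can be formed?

Choose and order 6 of the 7 symbols: the first digit has 7 options, the next 6, and so on down to 2.
7 × 6 × 5 × 4 × 3 × 2 = 5040.

5040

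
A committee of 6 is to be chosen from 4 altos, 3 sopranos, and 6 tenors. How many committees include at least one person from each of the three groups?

1416

Unrestricted: C(13,6) = 1716 ways to pick any 6 of the 13.
Subtract selections that omit an entire group: no altos → C(9,6) = 84; no sopranos → C(10,6) = 210; no tenors → C(7,6) = 7.
Add back selections omitting two groups (i.e. drawn from a single group): C(4,6) + C(3,6) + C(6,6) = 1.
By inclusion–exclusion: 1716 − 301 + 1 = 1416.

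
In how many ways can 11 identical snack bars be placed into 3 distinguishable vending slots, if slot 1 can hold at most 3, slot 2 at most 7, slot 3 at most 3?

6

Ignoring the caps, the number of non-negative solutions to x_1+…+x_3 = 11 is C(13,2) = 78.
Subtract solutions that violate a single cap (substitute x_i' = x_i − (cap_i+1)): x_1 ≥ 4 gives C(9,2) = 36; x_2 ≥ 8 gives C(5,2) = 10; x_3 ≥ 4 gives C(9,2) = 36. Together 82.
Add back pairs where two caps are both exceeded: 0 + 10 + 0 = 10.
By inclusion–exclusion the count is 78 − 82 + 10 = 6.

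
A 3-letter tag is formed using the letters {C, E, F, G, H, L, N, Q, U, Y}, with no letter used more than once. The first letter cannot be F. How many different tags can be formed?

The first letter has 10−1 = 9 choices (anything except F).
The remaining 2 letters are filled from the other 9 symbols without repetition: 9 × 8 = 72.
Total: 9 × 72 = 648.

648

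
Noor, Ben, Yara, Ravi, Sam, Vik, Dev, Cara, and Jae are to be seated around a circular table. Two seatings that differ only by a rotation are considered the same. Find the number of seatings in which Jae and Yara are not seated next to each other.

30240

Without the restriction there are (8)! = 40320 seatings.
Those with Jae next to Yara: fuse the pair into one unit and seat 8 units around a circle — 2·(7)! = 10080.
Subtracting, 40320 − 10080 = 30240.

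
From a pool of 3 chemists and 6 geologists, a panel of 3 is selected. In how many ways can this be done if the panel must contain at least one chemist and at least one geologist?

Unrestricted: C(9,3) = 84 ways to pick any 3 of the 9.
Subtract selections that omit an entire group: no chemists → C(6,3) = 20; no geologists → C(3,3) = 1.
Both groups omitted at once is impossible, so 84 − 21 = 63.

63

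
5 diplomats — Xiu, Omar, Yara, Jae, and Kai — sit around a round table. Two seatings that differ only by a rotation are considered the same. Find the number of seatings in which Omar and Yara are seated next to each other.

Glue Omar and Yara into a block (2 internal orders). Seating 4 units around a circle gives (3)! arrangements.
So 2 × (3)! = 2 × 6 = 12.

12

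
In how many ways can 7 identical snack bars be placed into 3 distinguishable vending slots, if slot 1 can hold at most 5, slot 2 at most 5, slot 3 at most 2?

15

Without the upper bounds there are C(9,2) = 36 ways to split 7 among 3 vending slots.
Subtract solutions that violate a single cap (substitute x_i' = x_i − (cap_i+1)): x_1 ≥ 6 gives C(3,2) = 3; x_2 ≥ 6 gives C(3,2) = 3; x_3 ≥ 3 gives C(6,2) = 15. Together 21.
No two caps can be exceeded simultaneously, so the pair terms are all 0.
By inclusion–exclusion the count is 36 − 21 + 0 = 15.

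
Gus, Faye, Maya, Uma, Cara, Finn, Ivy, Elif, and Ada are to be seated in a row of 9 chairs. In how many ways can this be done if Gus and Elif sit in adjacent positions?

Place the 7 others and the Gus-Elif pair as 8 objects in a line; the pair has 2 internal arrangements.
That gives 2 × 8! = 2 × 40320 = 80640.

80640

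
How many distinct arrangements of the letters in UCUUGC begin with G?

Fix G in the first position and arrange the remaining 5 letters.
Those 5 letters have C appearing twice and U appearing 3 times, giving (5)!/(3!·2!) = 10.

10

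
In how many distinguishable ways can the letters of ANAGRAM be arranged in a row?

840

The 7 letters of ANAGRAM have repeats: A appearing 3 times.
Dividing 7! = 5040 by 3! = 6 for the repeated letters gives 840.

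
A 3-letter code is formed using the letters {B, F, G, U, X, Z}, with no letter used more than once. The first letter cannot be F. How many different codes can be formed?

100

The first letter has 6−1 = 5 choices (anything except F).
The remaining 2 letters are filled from the other 5 symbols without repetition: 5 × 4 = 20.
Total: 5 × 20 = 100.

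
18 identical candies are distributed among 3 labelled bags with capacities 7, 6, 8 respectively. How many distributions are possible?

Ignoring the caps, the number of non-negative solutions to x_1+…+x_3 = 18 is C(20,2) = 190.
Subtract solutions that violate a single cap (substitute x_i' = x_i − (cap_i+1)): x_1 ≥ 8 gives C(12,2) = 66; x_2 ≥ 7 gives C(13,2) = 78; x_3 ≥ 9 gives C(11,2) = 55. Together 199.
Add back pairs where two caps are both exceeded: 10 + 3 + 6 = 19.
By inclusion–exclusion the count is 190 − 199 + 19 = 10.

10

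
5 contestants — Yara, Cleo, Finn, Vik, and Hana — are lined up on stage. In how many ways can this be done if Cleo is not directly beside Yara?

There are 5! = 120 arrangements in all. If Cleo and Yara are adjacent, merging them into one block gives 2·(4)! = 48 arrangements.
So 120 − 48 = 72 arrangements keep them apart.

72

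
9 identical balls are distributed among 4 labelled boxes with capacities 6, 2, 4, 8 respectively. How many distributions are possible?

Ignoring the caps, the number of non-negative solutions to x_1+…+x_4 = 9 is C(12,3) = 220.
Subtract solutions that violate a single cap (substitute x_i' = x_i − (cap_i+1)): x_1 ≥ 7 gives C(5,3) = 10; x_2 ≥ 3 gives C(9,3) = 84; x_3 ≥ 5 gives C(7,3) = 35; x_4 ≥ 9 gives C(3,3) = 1. Together 130.
Add back pairs where two caps are both exceeded: 0 + 0 + 0 + 4 + 0 + 0 = 4.
By inclusion–exclusion the count is 220 − 130 + 4 = 94.

94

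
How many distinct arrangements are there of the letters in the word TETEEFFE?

TETEEFFE has 8 letters with E appearing 4 times, F appearing twice, and T appearing twice.
Dividing 8! = 40320 by 4!·2!·2! = 96 for the repeated letters gives 420.

420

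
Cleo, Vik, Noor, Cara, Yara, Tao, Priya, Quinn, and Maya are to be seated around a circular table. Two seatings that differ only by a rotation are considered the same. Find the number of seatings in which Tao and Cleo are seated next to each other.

10080

Glue Tao and Cleo into a block (2 internal orders). Seating 8 units around a circle gives (7)! arrangements.
So 2 × (7)! = 2 × 5040 = 10080.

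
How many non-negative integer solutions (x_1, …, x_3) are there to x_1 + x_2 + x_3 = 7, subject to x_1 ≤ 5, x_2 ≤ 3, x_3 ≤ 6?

By stars and bars, unrestricted non-negative solutions to x_1+…+x_3 = 7 number C(7+2,2) = 36.
Subtract solutions that violate a single cap (substitute x_i' = x_i − (cap_i+1)): x_1 ≥ 6 gives C(3,2) = 3; x_2 ≥ 4 gives C(5,2) = 10; x_3 ≥ 7 gives C(2,2) = 1. Together 14.
No two caps can be exceeded simultaneously, so the pair terms are all 0.
By inclusion–exclusion the count is 36 − 14 + 0 = 22.

22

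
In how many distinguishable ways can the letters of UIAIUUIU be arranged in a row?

The 8 letters of UIAIUUIU have repeats: I appearing 3 times and U appearing 4 times.
The number of distinct arrangements is 8!/(4!·3!) = 40320/144 = 280.

280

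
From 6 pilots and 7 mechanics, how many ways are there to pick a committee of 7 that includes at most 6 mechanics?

Split by how many mechanics are chosen (0 through 6).
Sum: C(7,0)·C(6,7) + C(7,1)·C(6,6) + C(7,2)·C(6,5) + C(7,3)·C(6,4) + C(7,4)·C(6,3) + C(7,5)·C(6,2) + C(7,6)·C(6,1) = 0 + 7 + 126 + 525 + 700 + 315 + 42 = 1715.

1715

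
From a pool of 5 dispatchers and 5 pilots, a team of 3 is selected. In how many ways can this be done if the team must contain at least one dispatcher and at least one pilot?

Unrestricted: C(10,3) = 120 ways to pick any 3 of the 10.
Subtract selections that omit an entire group: no dispatchers → C(5,3) = 10; no pilots → C(5,3) = 10.
Both groups omitted at once is impossible, so 120 − 20 = 100.

100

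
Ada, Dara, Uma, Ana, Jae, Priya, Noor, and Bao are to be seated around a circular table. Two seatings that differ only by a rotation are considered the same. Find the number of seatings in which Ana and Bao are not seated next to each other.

3600

Without the restriction there are (7)! = 5040 seatings.
Seatings with Ana beside Bao: treat them as a block with 2 internal orders, giving 2 × (6)! = 1440.
Subtracting, 5040 − 1440 = 3600.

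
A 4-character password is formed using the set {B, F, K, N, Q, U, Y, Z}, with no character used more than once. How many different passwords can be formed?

This is a permutation of 4 out of 8: P(8,4) = 8!/4!.
That product is 8 × 7 × 6 × 5 = 1680.

1680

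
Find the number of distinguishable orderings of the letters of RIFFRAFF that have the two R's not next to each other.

Total arrangements of RIFFRAFF: 8!/(4!·2!) = 840.
If the two R's are adjacent, glue them into one block, leaving 7 items to arrange: (7)!/(4!) = 210 ways.
Hence 840 − 210 = 630.

630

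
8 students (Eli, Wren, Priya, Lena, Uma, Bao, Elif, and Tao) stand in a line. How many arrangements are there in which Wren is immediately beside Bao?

Glue Wren and Bao into one block (2 internal orders), leaving 7 units to arrange in a row.
That gives 2 × 7! = 2 × 5040 = 10080.

10080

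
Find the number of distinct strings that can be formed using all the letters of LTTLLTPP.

The 8 letters of LTTLLTPP have repeats: L appearing 3 times, P appearing twice, and T appearing 3 times.
Dividing 8! = 40320 by 3!·3!·2! = 72 for the repeated letters gives 560.

560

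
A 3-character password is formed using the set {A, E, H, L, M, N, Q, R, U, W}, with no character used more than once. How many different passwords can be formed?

720

With no repetition, fill the 3 characters in order: 10 choices, then 9, down to 8.
10 × 9 × 8 = 720.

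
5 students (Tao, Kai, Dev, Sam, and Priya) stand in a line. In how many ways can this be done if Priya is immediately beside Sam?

Glue Priya and Sam into one block (2 internal orders), leaving 4 units to arrange in a row.
So the count is 2·(4)! = 48.

48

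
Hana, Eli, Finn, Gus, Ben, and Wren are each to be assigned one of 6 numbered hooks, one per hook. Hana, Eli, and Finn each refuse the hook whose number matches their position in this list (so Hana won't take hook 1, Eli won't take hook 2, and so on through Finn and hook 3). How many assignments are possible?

Let Aᵢ (for i ∈ {1, 2, 3}) be the placements that put person i in their forbidden hook. Any j of these fix j positions, leaving (6−j)! ways to fill the rest, and there are C(3,j) ways to pick which j.
By inclusion–exclusion, the number of valid placements is Σ_{j=0}^{3} (−1)^j C(3,j)·(6−j)!.
Computing: 720 − 360 + 72 − 6 = 426.

426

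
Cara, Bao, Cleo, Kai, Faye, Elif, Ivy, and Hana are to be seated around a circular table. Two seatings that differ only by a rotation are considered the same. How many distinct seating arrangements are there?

5040

Fix one person's seat to break rotational symmetry; the remaining 7 people can be arranged in (7)! = 5040 ways.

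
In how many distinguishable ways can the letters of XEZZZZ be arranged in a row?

30

XEZZZZ has 6 letters with Z appearing 4 times.
The number of distinct arrangements is 6!/(4!) = 720/24 = 30.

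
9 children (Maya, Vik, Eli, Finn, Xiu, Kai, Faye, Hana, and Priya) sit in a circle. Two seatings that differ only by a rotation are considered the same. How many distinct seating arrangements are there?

40320

Fix one person's seat to break rotational symmetry; the remaining 8 people can be arranged in (8)! = 40320 ways.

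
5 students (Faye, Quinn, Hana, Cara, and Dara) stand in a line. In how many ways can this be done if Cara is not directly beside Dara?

Of the 5! = 120 arrangements, those with Cara and Dara adjacent number 2 × 4! = 48 (treat the pair as a block with 2 internal orders).
So 120 − 48 = 72 arrangements keep them apart.

72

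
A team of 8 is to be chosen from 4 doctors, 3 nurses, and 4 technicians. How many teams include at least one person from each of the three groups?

Total 8-person selections from all 11: C(11,8) = 165.
Selections missing a whole group: no doctors → C(7,8) = 0; no nurses → C(8,8) = 1; no technicians → C(7,8) = 0.
Add back selections omitting two groups (i.e. drawn from a single group): C(4,8) + C(3,8) + C(4,8) = 0.
By inclusion–exclusion: 165 − 1 + 0 = 164.

164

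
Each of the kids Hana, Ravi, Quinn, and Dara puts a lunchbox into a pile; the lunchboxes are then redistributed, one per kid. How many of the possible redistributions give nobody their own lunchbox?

Count assignments avoiding every fixed point. For any j of the 4 kids fixed to their own lunchbox, the other 4−j can be arranged in (4−j)! ways.
By inclusion–exclusion this is Σ_{j=0}^{4} (−1)^j C(4,j)·(4−j)!.
Computing: 24 − 24 + 12 − 4 + 1 = 9.

9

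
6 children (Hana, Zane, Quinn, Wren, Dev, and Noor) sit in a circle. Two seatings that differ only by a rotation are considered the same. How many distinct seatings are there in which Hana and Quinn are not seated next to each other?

72

Without the restriction there are (5)! = 120 seatings.
Seatings with Hana beside Quinn: treat them as a block with 2 internal orders, giving 2 × (4)! = 48.
Subtracting, 120 − 48 = 72.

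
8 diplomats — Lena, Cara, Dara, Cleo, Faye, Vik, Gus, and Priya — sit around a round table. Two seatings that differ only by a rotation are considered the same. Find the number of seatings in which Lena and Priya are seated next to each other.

Treat {Lena, Priya} as one unit (2 internal orders) and seat the resulting 7 units around the table: (6)! circular arrangements.
So 2 × (6)! = 2 × 720 = 1440.

1440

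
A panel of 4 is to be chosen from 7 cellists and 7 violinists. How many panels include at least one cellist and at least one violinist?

Unrestricted: C(14,4) = 1001 ways to pick any 4 of the 14.
Selections missing a whole group: no cellists → C(7,4) = 35; no violinists → C(7,4) = 35.
Both groups omitted at once is impossible, so 1001 − 70 = 931.

931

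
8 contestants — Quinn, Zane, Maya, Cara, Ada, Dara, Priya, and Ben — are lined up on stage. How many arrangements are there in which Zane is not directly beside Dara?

30240

Of the 8! = 40320 arrangements, those with Zane and Dara adjacent number 2 × 7! = 10080 (treat the pair as a block with 2 internal orders).
Complementary counting: 40320 − 10080 = 30240.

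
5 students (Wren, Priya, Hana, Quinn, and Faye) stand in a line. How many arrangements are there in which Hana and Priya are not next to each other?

72

Of the 5! = 120 arrangements, those with Hana and Priya adjacent number 2 × 4! = 48 (treat the pair as a block with 2 internal orders).
So 120 − 48 = 72 arrangements keep them apart.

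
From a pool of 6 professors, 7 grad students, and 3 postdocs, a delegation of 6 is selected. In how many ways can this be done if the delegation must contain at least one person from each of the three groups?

6006

With no constraint there are C(16,6) = 8008 possible selections.
Subtract selections that omit an entire group: no professors → C(10,6) = 210; no grad students → C(9,6) = 84; no postdocs → C(13,6) = 1716.
Add back selections omitting two groups (i.e. drawn from a single group): C(6,6) + C(7,6) + C(3,6) = 8.
By inclusion–exclusion: 8008 − 2010 + 8 = 6006.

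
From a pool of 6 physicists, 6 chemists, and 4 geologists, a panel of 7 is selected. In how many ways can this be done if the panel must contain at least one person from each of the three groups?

Total 7-person selections from all 16: C(16,7) = 11440.
Selections missing a whole group: no physicists → C(10,7) = 120; no chemists → C(10,7) = 120; no geologists → C(12,7) = 792.
Add back selections omitting two groups (i.e. drawn from a single group): C(6,7) + C(6,7) + C(4,7) = 0.
By inclusion–exclusion: 11440 − 1032 + 0 = 10408.

10408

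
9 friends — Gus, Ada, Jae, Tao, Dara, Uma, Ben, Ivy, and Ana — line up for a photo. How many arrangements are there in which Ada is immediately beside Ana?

80640

Glue Ada and Ana into one block (2 internal orders), leaving 8 units to arrange in a row.
That gives 2 × 8! = 2 × 40320 = 80640.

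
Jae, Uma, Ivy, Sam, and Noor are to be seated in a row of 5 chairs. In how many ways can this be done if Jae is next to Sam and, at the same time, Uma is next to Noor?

Treat {Jae,Sam} as one block (2 orders) and {Uma,Noor} as another (2 orders).
That leaves 3 units to arrange: 2 × 2 × 3! = 4 × 6 = 24.

24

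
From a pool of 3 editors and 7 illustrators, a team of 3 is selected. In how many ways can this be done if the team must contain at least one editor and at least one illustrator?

84

Total 3-person selections from all 10: C(10,3) = 120.
Subtract selections that omit an entire group: no editors → C(7,3) = 35; no illustrators → C(3,3) = 1.
Both groups omitted at once is impossible, so 120 − 36 = 84.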